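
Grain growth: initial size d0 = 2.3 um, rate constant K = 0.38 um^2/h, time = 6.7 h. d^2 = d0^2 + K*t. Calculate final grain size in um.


d^2 = 2.3^2 + 0.38*6.7 = 7.836
d = sqrt(7.836) = 2.8 um

2.8


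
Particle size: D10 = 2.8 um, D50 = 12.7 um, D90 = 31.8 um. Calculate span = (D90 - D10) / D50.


Span = (31.8 - 2.8) / 12.7 = 29.0 / 12.7 = 2.283

2.283


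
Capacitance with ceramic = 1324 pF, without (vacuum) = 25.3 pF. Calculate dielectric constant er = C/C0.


er = 1324 / 25.3 = 52.33

52.33


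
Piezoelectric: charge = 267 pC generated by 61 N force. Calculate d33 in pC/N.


d33 = 267 / 61 = 4.4 pC/N

4.4


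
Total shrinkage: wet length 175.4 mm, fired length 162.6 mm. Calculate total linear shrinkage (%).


TS = (175.4 - 162.6) / 175.4 * 100 = 7.3%

7.3


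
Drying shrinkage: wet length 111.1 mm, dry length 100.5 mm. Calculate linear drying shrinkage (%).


DS = (111.1 - 100.5) / 111.1 * 100 = 9.54%

9.54


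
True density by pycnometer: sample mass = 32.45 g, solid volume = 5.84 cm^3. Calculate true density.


TD = 32.45 / 5.84 = 5.557 g/cm^3

5.557


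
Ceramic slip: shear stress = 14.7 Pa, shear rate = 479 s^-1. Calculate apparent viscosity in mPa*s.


eta = tau/gamma * 1000 = 14.7/479 * 1000 = 30.7 mPa*s

30.7


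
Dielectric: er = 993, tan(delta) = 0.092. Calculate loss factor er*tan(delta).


Loss = 993 * 0.092 = 91.356

91.356


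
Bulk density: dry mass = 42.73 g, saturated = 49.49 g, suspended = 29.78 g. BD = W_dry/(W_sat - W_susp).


BD = 42.73 / (49.49 - 29.78) = 42.73 / 19.71 = 2.168 g/cm^3

2.168


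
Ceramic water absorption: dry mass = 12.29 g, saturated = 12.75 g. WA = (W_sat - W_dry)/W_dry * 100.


WA = (12.75 - 12.29) / 12.29 * 100 = 3.74%

3.74


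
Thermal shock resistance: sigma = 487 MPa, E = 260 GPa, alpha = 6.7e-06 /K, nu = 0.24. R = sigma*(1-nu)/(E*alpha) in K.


R = 487*(1-0.24)/(260*1000*6.7e-06) = 212 K

212


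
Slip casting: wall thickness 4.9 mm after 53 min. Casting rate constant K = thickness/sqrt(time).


K = 4.9 / sqrt(53) = 4.9 / 7.2801 = 0.673 mm/min^0.5

0.673


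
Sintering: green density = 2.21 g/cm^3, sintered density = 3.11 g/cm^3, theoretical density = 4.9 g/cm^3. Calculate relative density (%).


Relative = 3.11 / 4.9 * 100 = 63.5%

63.5


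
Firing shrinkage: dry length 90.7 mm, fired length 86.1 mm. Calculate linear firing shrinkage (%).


FS = (90.7 - 86.1) / 90.7 * 100 = 5.07%

5.07


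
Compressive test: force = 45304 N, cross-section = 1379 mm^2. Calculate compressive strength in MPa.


CS = 45304 / 1379 = 32.9 MPa

32.9


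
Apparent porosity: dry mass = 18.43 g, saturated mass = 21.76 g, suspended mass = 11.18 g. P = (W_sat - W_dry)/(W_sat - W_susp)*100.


P = (21.76 - 18.43) / (21.76 - 11.18) * 100 = 3.33 / 10.58 * 100 = 31.5%

31.5


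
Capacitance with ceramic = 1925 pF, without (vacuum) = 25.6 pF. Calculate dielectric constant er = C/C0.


er = 1925 / 25.6 = 75.2

75.2


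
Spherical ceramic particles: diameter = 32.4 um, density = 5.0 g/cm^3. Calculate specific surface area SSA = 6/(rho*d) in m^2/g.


SSA = 6 / (5.0 * 32.4) = 0.037 m^2/g

0.037


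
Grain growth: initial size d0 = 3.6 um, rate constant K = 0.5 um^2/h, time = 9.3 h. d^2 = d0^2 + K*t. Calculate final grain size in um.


d^2 = 3.6^2 + 0.5*9.3 = 17.61
d = sqrt(17.61) = 4.2 um

4.2


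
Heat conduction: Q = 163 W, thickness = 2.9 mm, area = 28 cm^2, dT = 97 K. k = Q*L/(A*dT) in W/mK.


k = 163*2.9/1000/(28/10000*97) = 1.74 W/mK

1.74


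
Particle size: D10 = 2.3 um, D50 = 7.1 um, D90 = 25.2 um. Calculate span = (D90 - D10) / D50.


Span = (25.2 - 2.3) / 7.1 = 22.9 / 7.1 = 3.225

3.225


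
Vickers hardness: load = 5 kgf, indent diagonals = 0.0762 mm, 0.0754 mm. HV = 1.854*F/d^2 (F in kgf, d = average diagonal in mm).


d_avg = (0.0762+0.0754)/2 = 0.0758 mm
HV = 1.854*5/0.0758^2 = 1613

1613


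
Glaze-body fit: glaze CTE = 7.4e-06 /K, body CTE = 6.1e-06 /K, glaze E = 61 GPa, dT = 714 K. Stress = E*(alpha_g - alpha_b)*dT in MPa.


Stress = 61*1000*(7.4e-06 - 6.1e-06)*714 = 56.6 MPa

56.6


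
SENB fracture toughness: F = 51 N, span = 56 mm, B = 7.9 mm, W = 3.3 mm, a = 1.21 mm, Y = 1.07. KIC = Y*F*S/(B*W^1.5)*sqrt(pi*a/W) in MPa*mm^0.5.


KIC = 1.07*51*56/(7.9*3.3^1.5)*sqrt(pi*1.21/3.3) = 69.26

69.26


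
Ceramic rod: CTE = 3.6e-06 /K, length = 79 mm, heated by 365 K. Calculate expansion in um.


dL = 3.6e-06 * 79 * 365 * 1000 = 103.806 um

103.806


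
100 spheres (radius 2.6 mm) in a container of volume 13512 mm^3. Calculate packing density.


V_sphere = 4/3*pi*2.6^3 = 73.6222 mm^3
Total V = 100*73.6222 = 7362.22 mm^3
PD = 7362.22 / 13512 = 0.545

0.545


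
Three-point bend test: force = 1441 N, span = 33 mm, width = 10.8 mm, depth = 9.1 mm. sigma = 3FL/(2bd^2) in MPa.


sigma = 3*1441*33/(2*10.8*9.1^2) = 79.8 MPa

79.8


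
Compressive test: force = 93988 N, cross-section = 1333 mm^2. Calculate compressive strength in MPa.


CS = 93988 / 1333 = 70.5 MPa

70.5


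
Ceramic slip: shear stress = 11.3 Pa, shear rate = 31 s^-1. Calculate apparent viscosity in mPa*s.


eta = tau/gamma * 1000 = 11.3/31 * 1000 = 364.5 mPa*s

364.5


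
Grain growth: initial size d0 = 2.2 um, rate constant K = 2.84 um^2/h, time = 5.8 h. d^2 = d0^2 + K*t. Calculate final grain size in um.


d^2 = 2.2^2 + 2.84*5.8 = 21.312
d = sqrt(21.312) = 4.62 um

4.62


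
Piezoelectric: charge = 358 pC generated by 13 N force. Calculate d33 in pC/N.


d33 = 358 / 13 = 27.5 pC/N

27.5


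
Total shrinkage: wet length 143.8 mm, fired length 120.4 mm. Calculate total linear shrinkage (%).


TS = (143.8 - 120.4) / 143.8 * 100 = 16.27%

16.27


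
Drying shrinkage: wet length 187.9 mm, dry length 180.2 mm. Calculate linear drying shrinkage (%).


DS = (187.9 - 180.2) / 187.9 * 100 = 4.1%

4.1


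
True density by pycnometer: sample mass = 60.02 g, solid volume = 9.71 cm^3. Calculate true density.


TD = 60.02 / 9.71 = 6.181 g/cm^3

6.181


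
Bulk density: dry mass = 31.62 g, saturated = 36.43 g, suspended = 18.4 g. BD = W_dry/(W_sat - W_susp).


BD = 31.62 / (36.43 - 18.4) = 31.62 / 18.03 = 1.754 g/cm^3

1.754


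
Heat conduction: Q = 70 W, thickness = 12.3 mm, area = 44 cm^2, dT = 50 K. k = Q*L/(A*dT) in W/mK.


k = 70*12.3/1000/(44/10000*50) = 3.91 W/mK

3.91


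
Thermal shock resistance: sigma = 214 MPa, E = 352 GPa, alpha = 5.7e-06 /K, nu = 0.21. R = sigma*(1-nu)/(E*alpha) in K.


R = 214*(1-0.21)/(352*1000*5.7e-06) = 84 K

84


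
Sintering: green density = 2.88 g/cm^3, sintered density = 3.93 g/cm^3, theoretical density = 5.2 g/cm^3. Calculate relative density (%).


Relative = 3.93 / 5.2 * 100 = 75.6%

75.6


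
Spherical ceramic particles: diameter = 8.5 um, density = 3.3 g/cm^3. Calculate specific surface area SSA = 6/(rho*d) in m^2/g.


SSA = 6 / (3.3 * 8.5) = 0.214 m^2/g

0.214


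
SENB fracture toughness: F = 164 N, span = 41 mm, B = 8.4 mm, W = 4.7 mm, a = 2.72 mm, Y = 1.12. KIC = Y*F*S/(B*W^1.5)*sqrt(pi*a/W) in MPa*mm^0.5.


KIC = 1.12*164*41/(8.4*4.7^1.5)*sqrt(pi*2.72/4.7) = 118.64

118.64


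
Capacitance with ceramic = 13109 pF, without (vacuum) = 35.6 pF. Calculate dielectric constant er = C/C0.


er = 13109 / 35.6 = 368.23

368.23


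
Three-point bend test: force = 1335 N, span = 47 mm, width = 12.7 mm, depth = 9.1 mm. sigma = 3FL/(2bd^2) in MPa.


sigma = 3*1335*47/(2*12.7*9.1^2) = 89.5 MPa

89.5


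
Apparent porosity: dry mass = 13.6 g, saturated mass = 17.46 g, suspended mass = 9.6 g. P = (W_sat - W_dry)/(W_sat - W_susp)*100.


P = (17.46 - 13.6) / (17.46 - 9.6) * 100 = 3.86 / 7.86 * 100 = 49.1%

49.1


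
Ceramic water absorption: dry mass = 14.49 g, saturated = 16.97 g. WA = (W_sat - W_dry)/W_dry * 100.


WA = (16.97 - 14.49) / 14.49 * 100 = 17.12%

17.12


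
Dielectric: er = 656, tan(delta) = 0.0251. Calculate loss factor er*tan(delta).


Loss = 656 * 0.0251 = 16.466

16.466


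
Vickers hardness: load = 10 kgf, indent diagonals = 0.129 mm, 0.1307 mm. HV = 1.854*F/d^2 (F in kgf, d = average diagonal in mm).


d_avg = (0.129+0.1307)/2 = 0.12985 mm
HV = 1.854*10/0.12985^2 = 1100

1100


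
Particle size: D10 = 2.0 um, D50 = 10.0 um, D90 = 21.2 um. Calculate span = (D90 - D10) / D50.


Span = (21.2 - 2.0) / 10.0 = 19.2 / 10.0 = 1.92

1.92


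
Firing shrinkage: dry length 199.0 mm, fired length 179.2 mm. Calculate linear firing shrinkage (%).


FS = (199.0 - 179.2) / 199.0 * 100 = 9.95%

9.95


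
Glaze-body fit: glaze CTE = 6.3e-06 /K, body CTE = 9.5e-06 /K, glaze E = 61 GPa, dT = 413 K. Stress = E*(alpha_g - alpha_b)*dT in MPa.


Stress = 61*1000*(6.3e-06 - 9.5e-06)*413 = -80.6 MPa

-80.6


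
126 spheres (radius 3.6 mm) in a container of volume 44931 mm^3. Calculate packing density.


V_sphere = 4/3*pi*3.6^3 = 195.4322 mm^3
Total V = 126*195.4322 = 24624.4572 mm^3
PD = 24624.4572 / 44931 = 0.548

0.548


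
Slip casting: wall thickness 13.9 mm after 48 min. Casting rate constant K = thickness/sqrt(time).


K = 13.9 / sqrt(48) = 13.9 / 6.9282 = 2.006 mm/min^0.5

2.006


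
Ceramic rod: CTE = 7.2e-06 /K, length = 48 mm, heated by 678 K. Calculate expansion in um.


dL = 7.2e-06 * 48 * 678 * 1000 = 234.317 um

234.317


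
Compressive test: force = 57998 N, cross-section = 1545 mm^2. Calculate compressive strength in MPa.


CS = 57998 / 1545 = 37.5 MPa

37.5


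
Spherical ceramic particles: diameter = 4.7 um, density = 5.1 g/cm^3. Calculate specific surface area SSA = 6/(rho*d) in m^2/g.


SSA = 6 / (5.1 * 4.7) = 0.25 m^2/g

0.25


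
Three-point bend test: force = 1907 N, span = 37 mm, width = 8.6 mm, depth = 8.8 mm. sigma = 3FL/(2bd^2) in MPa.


sigma = 3*1907*37/(2*8.6*8.8^2) = 158.9 MPa

158.9


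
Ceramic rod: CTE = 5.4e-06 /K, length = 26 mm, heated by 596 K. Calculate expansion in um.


dL = 5.4e-06 * 26 * 596 * 1000 = 83.678 um

83.678


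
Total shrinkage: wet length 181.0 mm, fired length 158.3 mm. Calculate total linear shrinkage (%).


TS = (181.0 - 158.3) / 181.0 * 100 = 12.54%

12.54


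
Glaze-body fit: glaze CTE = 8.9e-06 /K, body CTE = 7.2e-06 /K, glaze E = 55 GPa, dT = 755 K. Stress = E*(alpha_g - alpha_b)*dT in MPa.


Stress = 55*1000*(8.9e-06 - 7.2e-06)*755 = 70.6 MPa

70.6


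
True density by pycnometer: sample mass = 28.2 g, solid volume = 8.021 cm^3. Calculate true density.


TD = 28.2 / 8.021 = 3.516 g/cm^3

3.516


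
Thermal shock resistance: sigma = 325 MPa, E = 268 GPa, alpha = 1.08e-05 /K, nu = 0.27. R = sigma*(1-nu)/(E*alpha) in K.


R = 325*(1-0.27)/(268*1000*1.08e-05) = 82 K

82


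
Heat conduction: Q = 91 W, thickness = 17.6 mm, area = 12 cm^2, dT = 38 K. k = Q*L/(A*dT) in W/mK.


k = 91*17.6/1000/(12/10000*38) = 35.12 W/mK

35.12


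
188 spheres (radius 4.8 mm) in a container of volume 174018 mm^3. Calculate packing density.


V_sphere = 4/3*pi*4.8^3 = 463.2467 mm^3
Total V = 188*463.2467 = 87090.3796 mm^3
PD = 87090.3796 / 174018 = 0.5

0.5


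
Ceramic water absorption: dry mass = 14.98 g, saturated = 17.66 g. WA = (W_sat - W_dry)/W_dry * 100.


WA = (17.66 - 14.98) / 14.98 * 100 = 17.89%

17.89


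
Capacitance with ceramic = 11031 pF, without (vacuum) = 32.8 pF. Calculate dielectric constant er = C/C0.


er = 11031 / 32.8 = 336.31

336.31


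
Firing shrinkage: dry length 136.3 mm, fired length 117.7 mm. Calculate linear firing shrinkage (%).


FS = (136.3 - 117.7) / 136.3 * 100 = 13.65%

13.65


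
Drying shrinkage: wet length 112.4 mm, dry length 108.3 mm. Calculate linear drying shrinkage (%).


DS = (112.4 - 108.3) / 112.4 * 100 = 3.65%

3.65


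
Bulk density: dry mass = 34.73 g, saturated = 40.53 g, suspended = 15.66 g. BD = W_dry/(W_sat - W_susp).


BD = 34.73 / (40.53 - 15.66) = 34.73 / 24.87 = 1.396 g/cm^3

1.396


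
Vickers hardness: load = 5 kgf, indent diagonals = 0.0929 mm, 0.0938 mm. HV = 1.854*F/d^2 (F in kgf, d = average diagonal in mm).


d_avg = (0.0929+0.0938)/2 = 0.09335 mm
HV = 1.854*5/0.09335^2 = 1064

1064


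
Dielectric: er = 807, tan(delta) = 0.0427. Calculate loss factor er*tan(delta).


Loss = 807 * 0.0427 = 34.459

34.459


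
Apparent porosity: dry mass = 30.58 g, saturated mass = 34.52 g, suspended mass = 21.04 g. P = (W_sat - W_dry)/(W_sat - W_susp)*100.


P = (34.52 - 30.58) / (34.52 - 21.04) * 100 = 3.94 / 13.48 * 100 = 29.2%

29.2


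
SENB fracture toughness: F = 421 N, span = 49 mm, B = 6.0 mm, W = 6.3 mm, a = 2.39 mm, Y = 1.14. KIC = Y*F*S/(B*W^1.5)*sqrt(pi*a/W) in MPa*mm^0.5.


KIC = 1.14*421*49/(6.0*6.3^1.5)*sqrt(pi*2.39/6.3) = 270.6

270.6


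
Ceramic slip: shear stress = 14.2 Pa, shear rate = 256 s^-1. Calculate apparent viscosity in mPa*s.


eta = tau/gamma * 1000 = 14.2/256 * 1000 = 55.5 mPa*s

55.5


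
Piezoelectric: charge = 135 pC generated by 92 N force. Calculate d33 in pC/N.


d33 = 135 / 92 = 1.5 pC/N

1.5


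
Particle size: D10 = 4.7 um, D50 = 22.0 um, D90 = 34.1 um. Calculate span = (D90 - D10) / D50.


Span = (34.1 - 4.7) / 22.0 = 29.4 / 22.0 = 1.336

1.336


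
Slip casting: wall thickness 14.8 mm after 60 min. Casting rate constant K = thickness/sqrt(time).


K = 14.8 / sqrt(60) = 14.8 / 7.746 = 1.911 mm/min^0.5

1.911


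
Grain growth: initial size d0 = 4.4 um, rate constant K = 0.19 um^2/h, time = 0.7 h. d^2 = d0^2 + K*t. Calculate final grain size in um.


d^2 = 4.4^2 + 0.19*0.7 = 19.493
d = sqrt(19.493) = 4.42 um

4.42


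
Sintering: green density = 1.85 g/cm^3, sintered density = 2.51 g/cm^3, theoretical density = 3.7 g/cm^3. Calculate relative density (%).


Relative = 2.51 / 3.7 * 100 = 67.8%

67.8


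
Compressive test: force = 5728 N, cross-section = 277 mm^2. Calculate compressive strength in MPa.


CS = 5728 / 277 = 20.7 MPa

20.7


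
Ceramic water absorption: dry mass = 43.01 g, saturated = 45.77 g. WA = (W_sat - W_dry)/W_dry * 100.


WA = (45.77 - 43.01) / 43.01 * 100 = 6.42%

6.42


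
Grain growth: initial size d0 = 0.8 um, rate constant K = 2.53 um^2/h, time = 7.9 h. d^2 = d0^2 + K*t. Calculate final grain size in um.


d^2 = 0.8^2 + 2.53*7.9 = 20.627
d = sqrt(20.627) = 4.54 um

4.54


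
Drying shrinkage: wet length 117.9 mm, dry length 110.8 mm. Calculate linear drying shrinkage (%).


DS = (117.9 - 110.8) / 117.9 * 100 = 6.02%

6.02


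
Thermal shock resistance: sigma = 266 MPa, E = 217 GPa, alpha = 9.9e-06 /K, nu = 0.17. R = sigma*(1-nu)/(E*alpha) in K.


R = 266*(1-0.17)/(217*1000*9.9e-06) = 103 K

103


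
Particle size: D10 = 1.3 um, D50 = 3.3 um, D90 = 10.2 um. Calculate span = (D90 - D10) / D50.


Span = (10.2 - 1.3) / 3.3 = 8.9 / 3.3 = 2.697

2.697


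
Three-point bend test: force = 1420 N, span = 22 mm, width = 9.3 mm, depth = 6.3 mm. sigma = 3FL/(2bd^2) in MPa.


sigma = 3*1420*22/(2*9.3*6.3^2) = 127.0 MPa

127.0


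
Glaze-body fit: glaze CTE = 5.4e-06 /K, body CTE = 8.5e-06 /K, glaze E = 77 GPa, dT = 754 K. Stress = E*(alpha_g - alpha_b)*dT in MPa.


Stress = 77*1000*(5.4e-06 - 8.5e-06)*754 = -180.0 MPa

-180.0


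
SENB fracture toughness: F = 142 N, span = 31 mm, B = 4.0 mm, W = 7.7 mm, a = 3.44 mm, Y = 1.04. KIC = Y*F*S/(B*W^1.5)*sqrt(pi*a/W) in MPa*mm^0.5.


KIC = 1.04*142*31/(4.0*7.7^1.5)*sqrt(pi*3.44/7.7) = 63.46

63.46


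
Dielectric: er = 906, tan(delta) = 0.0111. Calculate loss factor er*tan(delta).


Loss = 906 * 0.0111 = 10.057

10.057


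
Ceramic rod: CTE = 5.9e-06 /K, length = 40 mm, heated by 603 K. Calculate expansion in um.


dL = 5.9e-06 * 40 * 603 * 1000 = 142.308 um

142.308


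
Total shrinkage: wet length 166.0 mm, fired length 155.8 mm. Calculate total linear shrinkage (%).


TS = (166.0 - 155.8) / 166.0 * 100 = 6.14%

6.14


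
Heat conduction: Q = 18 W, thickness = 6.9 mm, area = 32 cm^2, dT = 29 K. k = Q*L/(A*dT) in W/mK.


k = 18*6.9/1000/(32/10000*29) = 1.34 W/mK

1.34


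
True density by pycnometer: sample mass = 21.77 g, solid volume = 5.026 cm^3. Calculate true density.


TD = 21.77 / 5.026 = 4.331 g/cm^3

4.331


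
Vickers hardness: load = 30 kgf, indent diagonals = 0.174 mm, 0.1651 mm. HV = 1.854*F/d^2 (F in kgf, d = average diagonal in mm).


d_avg = (0.174+0.1651)/2 = 0.16955 mm
HV = 1.854*30/0.16955^2 = 1935

1935


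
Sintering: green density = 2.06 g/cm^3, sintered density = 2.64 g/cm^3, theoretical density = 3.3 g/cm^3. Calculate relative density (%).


Relative = 2.64 / 3.3 * 100 = 80.0%

80.0


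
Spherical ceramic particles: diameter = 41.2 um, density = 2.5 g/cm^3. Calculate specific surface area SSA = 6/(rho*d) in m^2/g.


SSA = 6 / (2.5 * 41.2) = 0.058 m^2/g

0.058


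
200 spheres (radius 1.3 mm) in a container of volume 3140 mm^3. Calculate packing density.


V_sphere = 4/3*pi*1.3^3 = 9.2028 mm^3
Total V = 200*9.2028 = 1840.56 mm^3
PD = 1840.56 / 3140 = 0.586

0.586


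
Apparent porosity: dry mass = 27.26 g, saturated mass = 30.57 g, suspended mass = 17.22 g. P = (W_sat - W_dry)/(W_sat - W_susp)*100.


P = (30.57 - 27.26) / (30.57 - 17.22) * 100 = 3.31 / 13.35 * 100 = 24.8%

24.8


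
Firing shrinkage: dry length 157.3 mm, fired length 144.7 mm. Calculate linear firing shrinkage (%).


FS = (157.3 - 144.7) / 157.3 * 100 = 8.01%

8.01


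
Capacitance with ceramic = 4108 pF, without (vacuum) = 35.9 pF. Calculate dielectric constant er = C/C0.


er = 4108 / 35.9 = 114.43

114.43


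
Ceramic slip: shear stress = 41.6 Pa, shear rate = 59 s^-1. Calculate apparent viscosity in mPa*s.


eta = tau/gamma * 1000 = 41.6/59 * 1000 = 705.1 mPa*s

705.1


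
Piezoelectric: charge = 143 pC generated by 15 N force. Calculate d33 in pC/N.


d33 = 143 / 15 = 9.5 pC/N

9.5


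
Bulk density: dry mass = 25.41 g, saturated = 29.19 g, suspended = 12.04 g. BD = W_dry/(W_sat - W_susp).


BD = 25.41 / (29.19 - 12.04) = 25.41 / 17.15 = 1.482 g/cm^3

1.482


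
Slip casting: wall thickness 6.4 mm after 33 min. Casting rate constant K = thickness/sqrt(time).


K = 6.4 / sqrt(33) = 6.4 / 5.7446 = 1.114 mm/min^0.5

1.114


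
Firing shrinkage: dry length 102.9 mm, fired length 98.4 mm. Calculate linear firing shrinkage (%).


FS = (102.9 - 98.4) / 102.9 * 100 = 4.37%

4.37


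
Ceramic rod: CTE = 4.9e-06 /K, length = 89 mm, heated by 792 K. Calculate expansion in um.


dL = 4.9e-06 * 89 * 792 * 1000 = 345.391 um

345.391


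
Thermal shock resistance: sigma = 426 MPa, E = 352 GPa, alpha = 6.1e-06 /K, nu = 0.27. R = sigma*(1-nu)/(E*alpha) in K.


R = 426*(1-0.27)/(352*1000*6.1e-06) = 145 K

145


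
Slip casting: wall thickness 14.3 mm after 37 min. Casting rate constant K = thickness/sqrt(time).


K = 14.3 / sqrt(37) = 14.3 / 6.0828 = 2.351 mm/min^0.5

2.351


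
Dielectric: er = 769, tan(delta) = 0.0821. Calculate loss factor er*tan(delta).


Loss = 769 * 0.0821 = 63.135

63.135


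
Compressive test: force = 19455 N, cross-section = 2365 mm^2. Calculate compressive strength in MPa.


CS = 19455 / 2365 = 8.2 MPa

8.2


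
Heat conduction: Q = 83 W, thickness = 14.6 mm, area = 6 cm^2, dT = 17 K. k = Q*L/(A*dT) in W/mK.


k = 83*14.6/1000/(6/10000*17) = 118.8 W/mK

118.8


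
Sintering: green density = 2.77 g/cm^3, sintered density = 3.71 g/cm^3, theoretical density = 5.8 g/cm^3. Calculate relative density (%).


Relative = 3.71 / 5.8 * 100 = 64.0%

64.0


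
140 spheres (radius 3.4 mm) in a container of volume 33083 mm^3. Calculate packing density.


V_sphere = 4/3*pi*3.4^3 = 164.6362 mm^3
Total V = 140*164.6362 = 23049.068 mm^3
PD = 23049.068 / 33083 = 0.697

0.697


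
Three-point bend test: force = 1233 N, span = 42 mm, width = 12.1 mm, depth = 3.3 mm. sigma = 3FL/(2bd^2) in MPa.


sigma = 3*1233*42/(2*12.1*3.3^2) = 589.5 MPa

589.5


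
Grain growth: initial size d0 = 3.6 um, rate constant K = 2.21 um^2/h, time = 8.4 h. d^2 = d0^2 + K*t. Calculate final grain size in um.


d^2 = 3.6^2 + 2.21*8.4 = 31.524
d = sqrt(31.524) = 5.61 um

5.61


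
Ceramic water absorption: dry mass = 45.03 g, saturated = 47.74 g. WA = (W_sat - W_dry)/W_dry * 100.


WA = (47.74 - 45.03) / 45.03 * 100 = 6.02%

6.02


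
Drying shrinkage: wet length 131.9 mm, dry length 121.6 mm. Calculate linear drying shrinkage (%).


DS = (131.9 - 121.6) / 131.9 * 100 = 7.81%

7.81


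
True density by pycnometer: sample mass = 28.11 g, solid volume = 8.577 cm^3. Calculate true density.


TD = 28.11 / 8.577 = 3.277 g/cm^3

3.277


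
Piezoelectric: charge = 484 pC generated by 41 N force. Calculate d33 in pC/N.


d33 = 484 / 41 = 11.8 pC/N

11.8


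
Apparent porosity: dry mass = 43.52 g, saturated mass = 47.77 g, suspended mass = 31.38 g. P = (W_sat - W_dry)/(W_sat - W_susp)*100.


P = (47.77 - 43.52) / (47.77 - 31.38) * 100 = 4.25 / 16.39 * 100 = 25.9%

25.9


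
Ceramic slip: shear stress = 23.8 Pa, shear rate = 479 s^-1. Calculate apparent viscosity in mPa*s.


eta = tau/gamma * 1000 = 23.8/479 * 1000 = 49.7 mPa*s

49.7


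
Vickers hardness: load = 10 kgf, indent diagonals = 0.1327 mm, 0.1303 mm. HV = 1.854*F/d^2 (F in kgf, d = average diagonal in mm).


d_avg = (0.1327+0.1303)/2 = 0.1315 mm
HV = 1.854*10/0.1315^2 = 1072

1072


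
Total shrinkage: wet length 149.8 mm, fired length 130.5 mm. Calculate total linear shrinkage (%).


TS = (149.8 - 130.5) / 149.8 * 100 = 12.88%

12.88


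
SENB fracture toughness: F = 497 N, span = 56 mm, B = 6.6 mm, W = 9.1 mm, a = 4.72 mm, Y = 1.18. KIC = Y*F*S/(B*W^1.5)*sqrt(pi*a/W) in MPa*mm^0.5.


KIC = 1.18*497*56/(6.6*9.1^1.5)*sqrt(pi*4.72/9.1) = 231.39

231.39


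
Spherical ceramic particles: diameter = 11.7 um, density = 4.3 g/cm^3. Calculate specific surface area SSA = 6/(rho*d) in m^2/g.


SSA = 6 / (4.3 * 11.7) = 0.119 m^2/g

0.119


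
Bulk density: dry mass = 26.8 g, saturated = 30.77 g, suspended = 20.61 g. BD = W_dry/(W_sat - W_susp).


BD = 26.8 / (30.77 - 20.61) = 26.8 / 10.16 = 2.638 g/cm^3

2.638


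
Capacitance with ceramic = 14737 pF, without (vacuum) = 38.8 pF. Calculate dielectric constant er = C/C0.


er = 14737 / 38.8 = 379.82

379.82


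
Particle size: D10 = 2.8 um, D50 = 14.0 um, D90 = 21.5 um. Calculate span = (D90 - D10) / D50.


Span = (21.5 - 2.8) / 14.0 = 18.7 / 14.0 = 1.336

1.336


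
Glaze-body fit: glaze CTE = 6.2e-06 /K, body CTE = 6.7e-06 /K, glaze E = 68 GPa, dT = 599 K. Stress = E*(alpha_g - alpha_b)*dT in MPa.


Stress = 68*1000*(6.2e-06 - 6.7e-06)*599 = -20.4 MPa

-20.4


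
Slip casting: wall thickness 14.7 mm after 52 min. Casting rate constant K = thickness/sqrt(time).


K = 14.7 / sqrt(52) = 14.7 / 7.2111 = 2.039 mm/min^0.5

2.039


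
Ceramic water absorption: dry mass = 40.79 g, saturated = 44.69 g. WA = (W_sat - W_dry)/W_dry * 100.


WA = (44.69 - 40.79) / 40.79 * 100 = 9.56%

9.56


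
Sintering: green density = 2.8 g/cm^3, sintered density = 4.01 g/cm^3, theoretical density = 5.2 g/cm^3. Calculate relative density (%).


Relative = 4.01 / 5.2 * 100 = 77.1%

77.1


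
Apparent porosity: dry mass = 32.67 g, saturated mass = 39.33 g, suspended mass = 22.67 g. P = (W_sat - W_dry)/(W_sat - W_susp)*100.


P = (39.33 - 32.67) / (39.33 - 22.67) * 100 = 6.66 / 16.66 * 100 = 40.0%

40.0


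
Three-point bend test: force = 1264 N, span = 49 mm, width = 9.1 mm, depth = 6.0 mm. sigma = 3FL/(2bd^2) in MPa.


sigma = 3*1264*49/(2*9.1*6.0^2) = 283.6 MPa

283.6


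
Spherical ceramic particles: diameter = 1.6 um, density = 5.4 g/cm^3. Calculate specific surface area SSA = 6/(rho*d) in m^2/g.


SSA = 6 / (5.4 * 1.6) = 0.694 m^2/g

0.694


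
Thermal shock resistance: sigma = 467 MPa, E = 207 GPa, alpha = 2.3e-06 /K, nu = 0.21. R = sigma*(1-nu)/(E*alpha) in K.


R = 467*(1-0.21)/(207*1000*2.3e-06) = 775 K

775


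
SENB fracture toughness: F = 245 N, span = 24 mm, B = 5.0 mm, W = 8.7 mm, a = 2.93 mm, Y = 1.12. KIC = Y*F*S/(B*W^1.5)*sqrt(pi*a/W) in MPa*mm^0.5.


KIC = 1.12*245*24/(5.0*8.7^1.5)*sqrt(pi*2.93/8.7) = 52.8

52.8


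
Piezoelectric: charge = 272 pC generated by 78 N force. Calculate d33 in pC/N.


d33 = 272 / 78 = 3.5 pC/N

3.5


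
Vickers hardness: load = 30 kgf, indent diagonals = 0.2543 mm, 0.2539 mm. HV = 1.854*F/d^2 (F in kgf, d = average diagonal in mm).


d_avg = (0.2543+0.2539)/2 = 0.2541 mm
HV = 1.854*30/0.2541^2 = 861

861


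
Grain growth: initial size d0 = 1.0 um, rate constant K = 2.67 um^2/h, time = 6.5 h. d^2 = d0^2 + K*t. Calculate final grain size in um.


d^2 = 1.0^2 + 2.67*6.5 = 18.355
d = sqrt(18.355) = 4.28 um

4.28


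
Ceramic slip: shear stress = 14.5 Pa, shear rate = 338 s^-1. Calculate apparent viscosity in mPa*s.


eta = tau/gamma * 1000 = 14.5/338 * 1000 = 42.9 mPa*s

42.9


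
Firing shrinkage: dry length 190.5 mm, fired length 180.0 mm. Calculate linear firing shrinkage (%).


FS = (190.5 - 180.0) / 190.5 * 100 = 5.51%

5.51


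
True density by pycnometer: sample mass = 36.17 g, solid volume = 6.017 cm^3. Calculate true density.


TD = 36.17 / 6.017 = 6.011 g/cm^3

6.011


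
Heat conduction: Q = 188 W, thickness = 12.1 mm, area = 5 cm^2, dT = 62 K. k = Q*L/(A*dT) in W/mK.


k = 188*12.1/1000/(5/10000*62) = 73.38 W/mK

73.38


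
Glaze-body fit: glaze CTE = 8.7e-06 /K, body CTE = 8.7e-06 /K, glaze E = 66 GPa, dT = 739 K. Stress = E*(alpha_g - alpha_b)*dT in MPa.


Stress = 66*1000*(8.7e-06 - 8.7e-06)*739 = 0.0 MPa

0.0


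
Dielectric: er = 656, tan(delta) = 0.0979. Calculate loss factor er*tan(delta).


Loss = 656 * 0.0979 = 64.222

64.222


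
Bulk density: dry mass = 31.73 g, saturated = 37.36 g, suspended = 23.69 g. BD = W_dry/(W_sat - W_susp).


BD = 31.73 / (37.36 - 23.69) = 31.73 / 13.67 = 2.321 g/cm^3

2.321


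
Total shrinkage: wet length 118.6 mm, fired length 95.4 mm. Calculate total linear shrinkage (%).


TS = (118.6 - 95.4) / 118.6 * 100 = 19.56%

19.56


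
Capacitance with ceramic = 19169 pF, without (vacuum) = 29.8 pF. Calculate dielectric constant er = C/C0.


er = 19169 / 29.8 = 643.26

643.26


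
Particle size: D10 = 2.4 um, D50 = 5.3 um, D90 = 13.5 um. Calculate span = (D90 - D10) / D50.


Span = (13.5 - 2.4) / 5.3 = 11.1 / 5.3 = 2.094

2.094


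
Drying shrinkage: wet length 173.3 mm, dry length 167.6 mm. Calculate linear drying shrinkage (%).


DS = (173.3 - 167.6) / 173.3 * 100 = 3.29%

3.29


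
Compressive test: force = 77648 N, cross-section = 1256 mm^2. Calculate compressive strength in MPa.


CS = 77648 / 1256 = 61.8 MPa

61.8


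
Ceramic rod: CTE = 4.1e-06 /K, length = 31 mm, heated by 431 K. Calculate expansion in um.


dL = 4.1e-06 * 31 * 431 * 1000 = 54.78 um

54.78


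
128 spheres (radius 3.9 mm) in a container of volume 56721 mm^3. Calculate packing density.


V_sphere = 4/3*pi*3.9^3 = 248.4748 mm^3
Total V = 128*248.4748 = 31804.7744 mm^3
PD = 31804.7744 / 56721 = 0.561

0.561


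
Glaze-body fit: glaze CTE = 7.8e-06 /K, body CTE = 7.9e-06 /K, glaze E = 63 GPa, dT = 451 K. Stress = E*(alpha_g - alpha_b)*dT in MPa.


Stress = 63*1000*(7.8e-06 - 7.9e-06)*451 = -2.8 MPa

-2.8


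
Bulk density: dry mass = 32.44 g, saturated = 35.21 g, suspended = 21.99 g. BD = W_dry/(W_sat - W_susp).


BD = 32.44 / (35.21 - 21.99) = 32.44 / 13.22 = 2.454 g/cm^3

2.454


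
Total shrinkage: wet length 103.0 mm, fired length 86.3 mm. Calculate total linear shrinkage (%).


TS = (103.0 - 86.3) / 103.0 * 100 = 16.21%

16.21


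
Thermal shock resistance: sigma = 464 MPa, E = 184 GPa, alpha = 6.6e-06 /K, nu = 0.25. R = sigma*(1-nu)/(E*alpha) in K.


R = 464*(1-0.25)/(184*1000*6.6e-06) = 287 K

287


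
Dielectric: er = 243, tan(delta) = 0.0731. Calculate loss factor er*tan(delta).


Loss = 243 * 0.0731 = 17.763

17.763


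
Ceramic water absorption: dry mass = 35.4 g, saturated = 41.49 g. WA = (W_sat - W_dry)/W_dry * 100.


WA = (41.49 - 35.4) / 35.4 * 100 = 17.2%

17.2


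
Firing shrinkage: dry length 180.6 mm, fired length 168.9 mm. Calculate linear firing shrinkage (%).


FS = (180.6 - 168.9) / 180.6 * 100 = 6.48%

6.48


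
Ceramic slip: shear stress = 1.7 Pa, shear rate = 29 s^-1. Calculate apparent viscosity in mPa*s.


eta = tau/gamma * 1000 = 1.7/29 * 1000 = 58.6 mPa*s

58.6


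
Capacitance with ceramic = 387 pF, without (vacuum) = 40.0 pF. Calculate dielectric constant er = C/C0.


er = 387 / 40.0 = 9.68

9.68


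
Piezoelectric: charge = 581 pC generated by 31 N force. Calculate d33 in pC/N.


d33 = 581 / 31 = 18.7 pC/N

18.7


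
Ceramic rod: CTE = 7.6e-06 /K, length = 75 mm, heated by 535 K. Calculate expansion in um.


dL = 7.6e-06 * 75 * 535 * 1000 = 304.95 um

304.95


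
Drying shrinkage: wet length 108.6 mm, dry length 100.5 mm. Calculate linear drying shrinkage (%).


DS = (108.6 - 100.5) / 108.6 * 100 = 7.46%

7.46


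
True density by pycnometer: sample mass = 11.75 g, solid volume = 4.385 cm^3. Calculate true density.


TD = 11.75 / 4.385 = 2.68 g/cm^3

2.68


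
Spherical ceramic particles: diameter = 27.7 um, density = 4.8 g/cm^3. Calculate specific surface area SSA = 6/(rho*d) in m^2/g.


SSA = 6 / (4.8 * 27.7) = 0.045 m^2/g

0.045


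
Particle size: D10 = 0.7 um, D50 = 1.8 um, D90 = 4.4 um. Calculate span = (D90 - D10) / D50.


Span = (4.4 - 0.7) / 1.8 = 3.7 / 1.8 = 2.056

2.056


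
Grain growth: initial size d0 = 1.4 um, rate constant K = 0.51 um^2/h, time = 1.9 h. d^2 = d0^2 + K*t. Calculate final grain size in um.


d^2 = 1.4^2 + 0.51*1.9 = 2.929
d = sqrt(2.929) = 1.71 um

1.71


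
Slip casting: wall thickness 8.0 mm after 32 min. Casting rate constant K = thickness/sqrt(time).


K = 8.0 / sqrt(32) = 8.0 / 5.6569 = 1.414 mm/min^0.5

1.414


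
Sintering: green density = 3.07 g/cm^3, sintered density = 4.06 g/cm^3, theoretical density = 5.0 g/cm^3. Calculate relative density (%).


Relative = 4.06 / 5.0 * 100 = 81.2%

81.2


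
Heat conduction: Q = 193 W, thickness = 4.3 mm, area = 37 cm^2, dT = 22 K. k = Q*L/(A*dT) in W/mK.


k = 193*4.3/1000/(37/10000*22) = 10.2 W/mK

10.2


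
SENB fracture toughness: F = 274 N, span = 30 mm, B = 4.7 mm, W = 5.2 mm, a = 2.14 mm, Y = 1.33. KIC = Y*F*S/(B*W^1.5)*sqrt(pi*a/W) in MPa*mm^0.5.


KIC = 1.33*274*30/(4.7*5.2^1.5)*sqrt(pi*2.14/5.2) = 223.05

223.05


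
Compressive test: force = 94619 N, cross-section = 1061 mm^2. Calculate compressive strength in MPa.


CS = 94619 / 1061 = 89.2 MPa

89.2


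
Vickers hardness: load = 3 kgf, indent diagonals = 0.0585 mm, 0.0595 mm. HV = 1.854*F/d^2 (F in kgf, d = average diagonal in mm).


d_avg = (0.0585+0.0595)/2 = 0.059 mm
HV = 1.854*3/0.059^2 = 1598

1598


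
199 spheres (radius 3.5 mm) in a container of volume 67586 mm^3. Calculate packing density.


V_sphere = 4/3*pi*3.5^3 = 179.5944 mm^3
Total V = 199*179.5944 = 35739.2856 mm^3
PD = 35739.2856 / 67586 = 0.529

0.529


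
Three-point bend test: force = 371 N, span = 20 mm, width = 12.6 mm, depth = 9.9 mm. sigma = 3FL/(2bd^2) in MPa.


sigma = 3*371*20/(2*12.6*9.9^2) = 9.0 MPa

9.0


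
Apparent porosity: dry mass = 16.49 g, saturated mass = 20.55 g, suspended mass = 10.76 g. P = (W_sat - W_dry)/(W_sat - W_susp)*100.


P = (20.55 - 16.49) / (20.55 - 10.76) * 100 = 4.06 / 9.79 * 100 = 41.5%

41.5


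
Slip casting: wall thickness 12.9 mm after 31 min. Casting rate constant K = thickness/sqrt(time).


K = 12.9 / sqrt(31) = 12.9 / 5.5678 = 2.317 mm/min^0.5

2.317


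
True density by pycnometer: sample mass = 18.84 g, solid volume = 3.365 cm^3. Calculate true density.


TD = 18.84 / 3.365 = 5.599 g/cm^3

5.599


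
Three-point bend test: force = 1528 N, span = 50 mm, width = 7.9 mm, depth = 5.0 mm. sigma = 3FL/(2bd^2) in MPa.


sigma = 3*1528*50/(2*7.9*5.0^2) = 580.3 MPa

580.3


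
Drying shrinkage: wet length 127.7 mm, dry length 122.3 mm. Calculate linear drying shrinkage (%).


DS = (127.7 - 122.3) / 127.7 * 100 = 4.23%

4.23


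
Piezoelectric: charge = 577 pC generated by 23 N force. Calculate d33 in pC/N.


d33 = 577 / 23 = 25.1 pC/N

25.1


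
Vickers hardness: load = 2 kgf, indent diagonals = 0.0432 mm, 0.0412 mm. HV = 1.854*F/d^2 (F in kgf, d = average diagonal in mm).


d_avg = (0.0432+0.0412)/2 = 0.0422 mm
HV = 1.854*2/0.0422^2 = 2082

2082


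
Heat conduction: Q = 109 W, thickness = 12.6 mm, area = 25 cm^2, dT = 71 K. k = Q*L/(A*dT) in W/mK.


k = 109*12.6/1000/(25/10000*71) = 7.74 W/mK

7.74


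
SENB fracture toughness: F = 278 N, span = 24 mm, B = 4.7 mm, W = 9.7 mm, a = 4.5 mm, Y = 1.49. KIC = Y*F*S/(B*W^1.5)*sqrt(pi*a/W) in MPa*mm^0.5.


KIC = 1.49*278*24/(4.7*9.7^1.5)*sqrt(pi*4.5/9.7) = 84.52

84.52


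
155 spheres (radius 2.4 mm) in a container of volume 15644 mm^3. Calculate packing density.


V_sphere = 4/3*pi*2.4^3 = 57.9058 mm^3
Total V = 155*57.9058 = 8975.399 mm^3
PD = 8975.399 / 15644 = 0.574

0.574


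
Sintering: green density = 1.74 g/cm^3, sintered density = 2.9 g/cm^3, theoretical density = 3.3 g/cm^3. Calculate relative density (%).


Relative = 2.9 / 3.3 * 100 = 87.9%

87.9


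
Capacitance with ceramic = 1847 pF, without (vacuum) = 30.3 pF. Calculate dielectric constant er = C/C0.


er = 1847 / 30.3 = 60.96

60.96


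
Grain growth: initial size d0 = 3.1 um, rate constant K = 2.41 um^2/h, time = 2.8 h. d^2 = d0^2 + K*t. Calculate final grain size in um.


d^2 = 3.1^2 + 2.41*2.8 = 16.358
d = sqrt(16.358) = 4.04 um

4.04


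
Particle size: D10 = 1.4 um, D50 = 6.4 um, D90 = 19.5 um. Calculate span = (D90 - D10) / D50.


Span = (19.5 - 1.4) / 6.4 = 18.1 / 6.4 = 2.828

2.828


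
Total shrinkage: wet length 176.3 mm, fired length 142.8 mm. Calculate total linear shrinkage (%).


TS = (176.3 - 142.8) / 176.3 * 100 = 19.0%

19.0


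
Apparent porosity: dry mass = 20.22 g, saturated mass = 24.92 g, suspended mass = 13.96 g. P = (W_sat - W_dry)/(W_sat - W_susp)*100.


P = (24.92 - 20.22) / (24.92 - 13.96) * 100 = 4.7 / 10.96 * 100 = 42.9%

42.9


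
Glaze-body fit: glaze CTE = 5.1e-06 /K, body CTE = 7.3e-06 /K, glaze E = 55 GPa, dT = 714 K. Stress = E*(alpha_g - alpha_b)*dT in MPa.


Stress = 55*1000*(5.1e-06 - 7.3e-06)*714 = -86.4 MPa

-86.4


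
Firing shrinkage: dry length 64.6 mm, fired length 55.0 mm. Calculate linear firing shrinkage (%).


FS = (64.6 - 55.0) / 64.6 * 100 = 14.86%

14.86


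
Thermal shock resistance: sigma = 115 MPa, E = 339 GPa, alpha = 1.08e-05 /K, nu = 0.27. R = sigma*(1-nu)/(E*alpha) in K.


R = 115*(1-0.27)/(339*1000*1.08e-05) = 23 K

23


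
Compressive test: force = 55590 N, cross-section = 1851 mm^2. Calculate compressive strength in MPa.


CS = 55590 / 1851 = 30.0 MPa

30.0


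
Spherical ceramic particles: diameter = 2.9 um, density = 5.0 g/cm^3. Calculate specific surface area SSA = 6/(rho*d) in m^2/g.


SSA = 6 / (5.0 * 2.9) = 0.414 m^2/g

0.414


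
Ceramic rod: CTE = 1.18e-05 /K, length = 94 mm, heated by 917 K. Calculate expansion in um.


dL = 1.18e-05 * 94 * 917 * 1000 = 1017.136 um

1017.136


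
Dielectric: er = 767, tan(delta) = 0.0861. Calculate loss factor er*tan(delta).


Loss = 767 * 0.0861 = 66.039

66.039


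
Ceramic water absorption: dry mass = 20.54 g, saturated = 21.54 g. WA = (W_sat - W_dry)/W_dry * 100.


WA = (21.54 - 20.54) / 20.54 * 100 = 4.87%

4.87


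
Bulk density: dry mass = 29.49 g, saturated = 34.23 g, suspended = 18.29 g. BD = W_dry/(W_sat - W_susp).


BD = 29.49 / (34.23 - 18.29) = 29.49 / 15.94 = 1.85 g/cm^3

1.85


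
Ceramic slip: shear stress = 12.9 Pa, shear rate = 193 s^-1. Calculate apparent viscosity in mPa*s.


eta = tau/gamma * 1000 = 12.9/193 * 1000 = 66.8 mPa*s

66.8


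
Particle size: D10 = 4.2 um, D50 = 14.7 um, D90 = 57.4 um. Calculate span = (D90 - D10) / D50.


Span = (57.4 - 4.2) / 14.7 = 53.2 / 14.7 = 3.619

3.619


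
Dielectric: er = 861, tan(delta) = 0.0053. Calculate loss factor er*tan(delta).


Loss = 861 * 0.0053 = 4.563

4.563


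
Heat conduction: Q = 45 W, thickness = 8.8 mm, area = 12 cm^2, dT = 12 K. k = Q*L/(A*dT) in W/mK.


k = 45*8.8/1000/(12/10000*12) = 27.5 W/mK

27.5


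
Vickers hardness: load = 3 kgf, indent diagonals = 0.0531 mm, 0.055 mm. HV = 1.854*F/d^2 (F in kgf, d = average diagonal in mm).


d_avg = (0.0531+0.055)/2 = 0.05405 mm
HV = 1.854*3/0.05405^2 = 1904

1904


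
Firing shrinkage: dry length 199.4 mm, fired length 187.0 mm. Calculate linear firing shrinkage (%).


FS = (199.4 - 187.0) / 199.4 * 100 = 6.22%

6.22


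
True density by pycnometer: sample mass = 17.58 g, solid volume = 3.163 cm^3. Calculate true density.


TD = 17.58 / 3.163 = 5.558 g/cm^3

5.558


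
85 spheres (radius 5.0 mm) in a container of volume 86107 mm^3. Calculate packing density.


V_sphere = 4/3*pi*5.0^3 = 523.5988 mm^3
Total V = 85*523.5988 = 44505.898 mm^3
PD = 44505.898 / 86107 = 0.517

0.517


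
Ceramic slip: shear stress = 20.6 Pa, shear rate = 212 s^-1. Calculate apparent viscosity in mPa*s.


eta = tau/gamma * 1000 = 20.6/212 * 1000 = 97.2 mPa*s

97.2


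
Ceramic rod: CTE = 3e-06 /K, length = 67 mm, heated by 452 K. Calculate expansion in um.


dL = 3e-06 * 67 * 452 * 1000 = 90.852 um

90.852


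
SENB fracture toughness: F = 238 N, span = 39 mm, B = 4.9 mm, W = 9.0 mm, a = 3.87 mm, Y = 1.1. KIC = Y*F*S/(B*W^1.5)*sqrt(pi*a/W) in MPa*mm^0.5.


KIC = 1.1*238*39/(4.9*9.0^1.5)*sqrt(pi*3.87/9.0) = 89.7

89.7


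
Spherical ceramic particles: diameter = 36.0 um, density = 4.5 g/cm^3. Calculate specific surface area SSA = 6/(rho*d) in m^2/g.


SSA = 6 / (4.5 * 36.0) = 0.037 m^2/g

0.037


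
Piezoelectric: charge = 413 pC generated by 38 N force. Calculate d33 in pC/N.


d33 = 413 / 38 = 10.9 pC/N

10.9


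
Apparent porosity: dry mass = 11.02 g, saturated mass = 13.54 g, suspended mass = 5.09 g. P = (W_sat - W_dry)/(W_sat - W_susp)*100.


P = (13.54 - 11.02) / (13.54 - 5.09) * 100 = 2.52 / 8.45 * 100 = 29.8%

29.8


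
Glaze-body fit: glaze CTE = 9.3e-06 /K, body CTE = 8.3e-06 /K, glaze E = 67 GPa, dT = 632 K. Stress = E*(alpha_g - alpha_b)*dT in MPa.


Stress = 67*1000*(9.3e-06 - 8.3e-06)*632 = 42.3 MPa

42.3


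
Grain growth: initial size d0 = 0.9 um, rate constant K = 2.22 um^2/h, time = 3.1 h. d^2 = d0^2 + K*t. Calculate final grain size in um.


d^2 = 0.9^2 + 2.22*3.1 = 7.692
d = sqrt(7.692) = 2.77 um

2.77


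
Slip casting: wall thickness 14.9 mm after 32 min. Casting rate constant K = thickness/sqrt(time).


K = 14.9 / sqrt(32) = 14.9 / 5.6569 = 2.634 mm/min^0.5

2.634


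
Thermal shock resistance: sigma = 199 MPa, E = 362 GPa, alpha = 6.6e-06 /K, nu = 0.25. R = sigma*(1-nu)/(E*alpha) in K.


R = 199*(1-0.25)/(362*1000*6.6e-06) = 62 K

62


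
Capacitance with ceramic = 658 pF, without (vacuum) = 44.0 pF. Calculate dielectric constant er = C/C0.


er = 658 / 44.0 = 14.95

14.95


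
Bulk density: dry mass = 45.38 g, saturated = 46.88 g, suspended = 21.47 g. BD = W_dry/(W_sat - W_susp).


BD = 45.38 / (46.88 - 21.47) = 45.38 / 25.41 = 1.786 g/cm^3

1.786


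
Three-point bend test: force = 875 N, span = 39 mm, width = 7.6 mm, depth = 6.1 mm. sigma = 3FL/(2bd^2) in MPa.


sigma = 3*875*39/(2*7.6*6.1^2) = 181.0 MPa

181.0


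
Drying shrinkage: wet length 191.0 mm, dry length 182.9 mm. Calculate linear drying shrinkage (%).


DS = (191.0 - 182.9) / 191.0 * 100 = 4.24%

4.24
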